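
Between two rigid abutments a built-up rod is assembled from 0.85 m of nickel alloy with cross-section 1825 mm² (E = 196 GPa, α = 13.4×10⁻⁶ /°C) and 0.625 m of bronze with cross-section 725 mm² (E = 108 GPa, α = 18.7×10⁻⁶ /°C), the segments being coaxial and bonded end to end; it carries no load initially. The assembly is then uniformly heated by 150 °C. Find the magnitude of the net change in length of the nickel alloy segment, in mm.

|ΔL| ≈ 0.914 mm

If the supports were absent, the total length change would be Σ αᵢΔT Lᵢ = 13.4×10⁻⁶×150×850 + 18.7×10⁻⁶×150×625 = 3.462 mm.
The rigid supports impose zero overall length change; the single axial force P common to all segments must satisfy P Σ Lᵢ/(AᵢEᵢ) = δ_free.
Σ Lᵢ/(AᵢEᵢ) = 850/(1825×196×10³) + 625/(725×108×10³) = 1.036×10⁻⁵ mm/N.
P = 3.462 / 1.036×10⁻⁵ = 334200 N = 334.2 kN, compressive.
For the nickel alloy segment, free thermal change = 13.4×10⁻⁶×150×850 = 1.709 mm and elastic change from P = 334200×850/(1825×196×10³) = 0.7941 mm; these oppose, so the net change is 0.914 mm (segment lengthens).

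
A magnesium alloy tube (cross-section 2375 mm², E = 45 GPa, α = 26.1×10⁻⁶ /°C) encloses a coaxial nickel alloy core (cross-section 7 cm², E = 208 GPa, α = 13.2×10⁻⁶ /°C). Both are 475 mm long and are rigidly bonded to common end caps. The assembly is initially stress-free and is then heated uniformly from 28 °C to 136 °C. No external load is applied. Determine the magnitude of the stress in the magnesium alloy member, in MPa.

σ ≈ 36.2 MPa (compressive)

The magnesium alloy has the larger α, so on heating it would change length more than the nickel alloy if both were free. The rigid plates force a common final length, so the magnesium alloy is put into compression and the nickel alloy into tension, with equal and opposite forces P (no external load).
Equating the net (thermal + elastic) strains gives |α₁ − α₂|·ΔT = P·[1/(A₁E₁) + 1/(A₂E₂)].
|α₁ − α₂|·ΔT = 12.9×10⁻⁶ × 108 = 0.001393.
1/(A₁E₁) + 1/(A₂E₂) = 1/(2375×45×10³) + 1/(700×208×10³) = 1.622×10⁻⁸ N⁻¹.
So P = 0.001393 / 1.622×10⁻⁸ = 85.87 kN.
σ_{magnesium alloy} = P/A₁ = 85870/2375 = 36.16 MPa, compressive.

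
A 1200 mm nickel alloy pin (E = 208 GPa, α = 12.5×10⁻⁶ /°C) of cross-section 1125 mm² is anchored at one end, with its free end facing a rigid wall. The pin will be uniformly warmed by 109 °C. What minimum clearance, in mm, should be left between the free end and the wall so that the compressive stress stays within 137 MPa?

g ≈ 0.845 mm

With no wall the pin would lengthen by αΔT L = 12.5×10⁻⁶ × 109 × 1200 = 1.635 mm.
A stress of 137 MPa corresponds to the wall pushing the pin back by σL/E = 137×1200/(208×10³) = 0.7904 mm.
So the gap has to take up the difference, g_min = δ_free − σL/E = 1.635 − 0.7904 = 0.8446 mm.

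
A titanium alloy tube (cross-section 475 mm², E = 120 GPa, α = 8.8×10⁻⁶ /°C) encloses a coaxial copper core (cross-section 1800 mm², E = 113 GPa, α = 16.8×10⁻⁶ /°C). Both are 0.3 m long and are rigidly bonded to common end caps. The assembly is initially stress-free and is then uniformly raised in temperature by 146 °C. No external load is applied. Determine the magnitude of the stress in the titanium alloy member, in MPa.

σ ≈ 109 MPa (tensile)

Equilibrium of a rigid end plate with no external load gives equal and opposite internal forces ±P in the two members. Since α_{copper} > α_{titanium alloy}, heating drives the copper into compression and the titanium alloy into tension.
Equating the net (thermal + elastic) strains gives |α₁ − α₂|·ΔT = P·[1/(A₁E₁) + 1/(A₂E₂)].
|α₁ − α₂|·ΔT = 8×10⁻⁶ × 146 = 0.001168.
1/(A₁E₁) + 1/(A₂E₂) = 1/(475×120×10³) + 1/(1800×113×10³) = 2.246×10⁻⁸ N⁻¹.
P = 0.001168 / 2.246×10⁻⁸ = 52000 N = 52 kN.
σ_{titanium alloy} = P/A₁ = 52000/475 = 109.5 MPa, tensile.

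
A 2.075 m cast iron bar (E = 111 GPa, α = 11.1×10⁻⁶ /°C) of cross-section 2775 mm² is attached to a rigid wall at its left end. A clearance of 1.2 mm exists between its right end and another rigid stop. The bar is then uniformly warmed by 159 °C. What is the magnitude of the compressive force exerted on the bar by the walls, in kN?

Free thermal elongation = αΔT L = 11.1×10⁻⁶ × 159 × 2075 = 3.662 mm.
This exceeds the 1.2 mm gap, so the wall pushes back. The portion of expansion that must be recovered elastically is δ_free − gap = 3.662 − 1.2 = 2.462 mm.
So σ = E(δ_free − g)/L = 111×10³ × 2.462/2075 = 131.7 MPa.
P = σA = 131.7 × 2775 = 365.5 kN.

P ≈ 365 kN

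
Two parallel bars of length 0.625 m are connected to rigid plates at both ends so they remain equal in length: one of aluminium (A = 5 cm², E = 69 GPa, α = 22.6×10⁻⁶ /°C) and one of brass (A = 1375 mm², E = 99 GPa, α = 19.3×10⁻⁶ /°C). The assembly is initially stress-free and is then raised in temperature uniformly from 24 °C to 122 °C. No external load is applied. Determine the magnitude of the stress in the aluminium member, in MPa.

σ ≈ 17.8 MPa (compressive)

The aluminium has the larger α, so on heating it would change length more than the brass if both were free. The rigid plates force a common final length, so the aluminium is put into compression and the brass into tension, with equal and opposite forces P (no external load).
Equating the net (thermal + elastic) strains gives |α₁ − α₂|·ΔT = P·[1/(A₁E₁) + 1/(A₂E₂)].
|α₁ − α₂|·ΔT = 3.3×10⁻⁶ × 98 = 0.0003234.
1/(A₁E₁) + 1/(A₂E₂) = 1/(500×69×10³) + 1/(1375×99×10³) = 3.633×10⁻⁸ N⁻¹.
P = 0.0003234 / 3.633×10⁻⁸ = 8901 N = 8.901 kN.
σ_{aluminium} = P/A₁ = 8901/500 = 17.8 MPa, compressive.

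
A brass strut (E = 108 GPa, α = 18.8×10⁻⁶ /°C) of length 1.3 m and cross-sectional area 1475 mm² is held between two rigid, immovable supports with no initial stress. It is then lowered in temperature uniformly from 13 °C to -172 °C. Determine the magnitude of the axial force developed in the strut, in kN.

P ≈ 554 kN (tensile)

The ends cannot move, so σ = EαΔT = 108×10³ × 18.8×10⁻⁶ × 185 = 375.6 MPa.
Then P = σA = 375.6 × 1475 mm² = 554 kN, tensile.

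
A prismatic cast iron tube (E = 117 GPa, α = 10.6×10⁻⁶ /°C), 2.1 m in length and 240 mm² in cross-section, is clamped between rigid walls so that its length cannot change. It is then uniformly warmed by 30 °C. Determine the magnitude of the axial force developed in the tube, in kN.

P ≈ 8.93 kN (compressive)

Full restraint means ε = 0, so the stress is σ = EαΔT = 117×10³ × 10.6×10⁻⁶ × 30 = 37.21 MPa.
Then P = σA = 37.21 × 240 mm² = 8.929 kN, compressive.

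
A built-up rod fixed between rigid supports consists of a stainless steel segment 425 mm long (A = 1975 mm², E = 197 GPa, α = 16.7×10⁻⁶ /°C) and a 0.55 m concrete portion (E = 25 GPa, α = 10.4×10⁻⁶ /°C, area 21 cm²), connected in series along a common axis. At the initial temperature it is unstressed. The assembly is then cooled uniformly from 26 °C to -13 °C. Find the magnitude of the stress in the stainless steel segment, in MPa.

Free thermal contraction of the whole bar: Σ αᵢΔT Lᵢ = 16.7×10⁻⁶×39×425 + 10.4×10⁻⁶×39×550 = 0.4999 mm.
Since the ends are fixed, an axial force P builds up, equal in every segment, with P · Σ Lᵢ/(AᵢEᵢ) = δ_free.
The series flexibility is Σ Lᵢ/(AᵢEᵢ) = 425/(1975×197×10³) + 550/(2100×25×10³) = 1.157×10⁻⁵ mm/N.
Hence P = δ_free / Σ(L/AE) = 0.4999/1.157×10⁻⁵ = 43.21 kN (tensile).
σ_{stainless steel} = P / A = 43210 / 1975 = 21.88 MPa.

σ ≈ 21.9 MPa (tensile)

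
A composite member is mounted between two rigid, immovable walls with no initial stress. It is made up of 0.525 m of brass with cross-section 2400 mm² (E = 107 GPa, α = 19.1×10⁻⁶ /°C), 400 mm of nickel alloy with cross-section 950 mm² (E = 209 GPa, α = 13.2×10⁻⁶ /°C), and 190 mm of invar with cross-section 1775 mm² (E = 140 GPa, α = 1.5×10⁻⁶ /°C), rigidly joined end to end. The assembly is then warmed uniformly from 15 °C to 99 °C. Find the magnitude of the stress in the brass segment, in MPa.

σ ≈ 113 MPa (compressive)

Free thermal expansion of the whole bar: Σ αᵢΔT Lᵢ = 19.1×10⁻⁶×84×525 + 13.2×10⁻⁶×84×400 + 1.5×10⁻⁶×84×190 = 1.31 mm.
The walls prevent any net length change, so an axial force P (same in every segment) develops. Compatibility: P · Σ Lᵢ/(AᵢEᵢ) = δ_free.
The series flexibility is Σ Lᵢ/(AᵢEᵢ) = 525/(2400×107×10³) + 400/(950×209×10³) + 190/(1775×140×10³) = 4.824×10⁻⁶ mm/N.
Hence P = δ_free / Σ(L/AE) = 1.31/4.824×10⁻⁶ = 271.5 kN (compressive).
σ_{brass} = P / A = 271500 / 2400 = 113.1 MPa.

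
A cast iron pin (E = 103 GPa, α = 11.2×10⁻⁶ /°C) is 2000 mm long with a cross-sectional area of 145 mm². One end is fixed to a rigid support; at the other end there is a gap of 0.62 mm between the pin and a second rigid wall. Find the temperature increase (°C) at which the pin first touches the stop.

ΔT ≈ 27.7 °C

The gap closes when αΔT L = 0.62 mm, since the pin is still unstressed at that instant.
So ΔT = g/(αL) = 0.62/(11.2×10⁻⁶ × 2000) = 27.68 °C.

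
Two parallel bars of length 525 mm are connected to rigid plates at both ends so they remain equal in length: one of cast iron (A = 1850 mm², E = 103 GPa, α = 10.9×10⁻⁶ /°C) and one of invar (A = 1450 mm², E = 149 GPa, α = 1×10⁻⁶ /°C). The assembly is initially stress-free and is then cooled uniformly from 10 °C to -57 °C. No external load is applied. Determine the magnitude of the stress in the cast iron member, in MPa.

The cast iron has the larger α, so on cooling it would change length more than the invar if both were free. The rigid plates force a common final length, so the cast iron is put into tension and the invar into compression, with equal and opposite forces P (no external load).
Setting the final lengths equal and cancelling L: (α₁ − α₂)ΔT = P/(A₁E₁) + P/(A₂E₂).
|α₁ − α₂|·ΔT = 9.9×10⁻⁶ × 67 = 0.0006633.
1/(A₁E₁) + 1/(A₂E₂) = 1/(1850×103×10³) + 1/(1450×149×10³) = 9.877×10⁻⁹ N⁻¹.
P = 0.0006633 / 9.877×10⁻⁹ = 67160 N = 67.16 kN.
σ_{cast iron} = P/A₁ = 67160/1850 = 36.3 MPa, tensile.

σ ≈ 36.3 MPa (tensile)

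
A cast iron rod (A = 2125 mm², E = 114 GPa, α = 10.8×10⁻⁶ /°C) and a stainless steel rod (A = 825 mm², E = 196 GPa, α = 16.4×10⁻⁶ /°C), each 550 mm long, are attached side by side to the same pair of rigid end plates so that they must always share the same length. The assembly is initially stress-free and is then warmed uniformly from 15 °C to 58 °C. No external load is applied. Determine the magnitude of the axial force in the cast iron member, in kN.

Equilibrium of a rigid end plate with no external load gives equal and opposite internal forces ±P in the two members. Since α_{stainless steel} > α_{cast iron}, heating drives the stainless steel into compression and the cast iron into tension.
Equating the net (thermal + elastic) strains gives |α₁ − α₂|·ΔT = P·[1/(A₁E₁) + 1/(A₂E₂)].
|α₁ − α₂|·ΔT = 5.6×10⁻⁶ × 43 = 0.0002408.
1/(A₁E₁) + 1/(A₂E₂) = 1/(2125×114×10³) + 1/(825×196×10³) = 1.031×10⁻⁸ N⁻¹.
So P = 0.0002408 / 1.031×10⁻⁸ = 23.35 kN.

P ≈ 23.4 kN (tensile in the cast iron)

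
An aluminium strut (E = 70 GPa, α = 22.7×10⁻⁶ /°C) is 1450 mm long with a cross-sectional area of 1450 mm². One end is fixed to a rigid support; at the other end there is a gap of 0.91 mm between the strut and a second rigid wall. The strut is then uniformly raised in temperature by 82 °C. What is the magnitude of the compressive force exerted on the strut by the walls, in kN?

P ≈ 125 kN

Free thermal elongation = αΔT L = 22.7×10⁻⁶ × 82 × 1450 = 2.699 mm.
After closing the 0.91 mm clearance, 2.699 − 0.91 = 1.789 mm of expansion remains to be suppressed by the wall.
That suppressed elongation corresponds to σ = E·Δ/L = 70×10³ × 1.789/1450 = 86.37 MPa.
P = σA = 86.37 × 1450 = 125.2 kN.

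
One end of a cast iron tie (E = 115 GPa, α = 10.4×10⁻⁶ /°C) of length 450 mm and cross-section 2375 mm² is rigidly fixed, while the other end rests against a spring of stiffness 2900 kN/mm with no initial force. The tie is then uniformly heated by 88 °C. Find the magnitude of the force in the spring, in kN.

Free thermal expansion: δ_free = αΔT L = 10.4×10⁻⁶ × 88 × 450 = 0.4118 mm.
Let P be the compressive force at the spring. The tie shortens elastically by PL/(AE) and the spring compresses by P/k; together these equal δ_free.
P [ L/(AE) + 1/k ] = δ_free → P [ 450/(2375×115×10³) + 1/(2900×10³) ] = 0.4118.
P = 0.4118 / 1.992×10⁻⁶ = 206700 N.

P ≈ 207 kN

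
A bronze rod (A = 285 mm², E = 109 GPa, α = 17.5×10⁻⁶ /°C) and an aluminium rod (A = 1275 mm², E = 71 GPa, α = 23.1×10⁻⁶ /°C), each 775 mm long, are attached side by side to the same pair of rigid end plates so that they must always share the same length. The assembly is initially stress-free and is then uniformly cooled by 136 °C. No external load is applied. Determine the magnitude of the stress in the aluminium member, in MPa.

Both members must finish at the same length. With the larger α, the aluminium tends to over-contract; the plates restrain it, putting the aluminium in tension and the bronze in compression. With no external load the two internal forces are equal and opposite, magnitude P.
Compatibility of the two members (thermal + elastic change equal): (α₁ − α₂)ΔT = P·[1/(A₁E₁) + 1/(A₂E₂)].
|α₁ − α₂|·ΔT = 5.6×10⁻⁶ × 136 = 0.0007616.
1/(A₁E₁) + 1/(A₂E₂) = 1/(285×109×10³) + 1/(1275×71×10³) = 4.324×10⁻⁸ N⁻¹.
So P = 0.0007616 / 4.324×10⁻⁸ = 17.61 kN.
σ_{aluminium} = P/A₂ = 17610/1275 = 13.82 MPa, tensile.

σ ≈ 13.8 MPa (tensile)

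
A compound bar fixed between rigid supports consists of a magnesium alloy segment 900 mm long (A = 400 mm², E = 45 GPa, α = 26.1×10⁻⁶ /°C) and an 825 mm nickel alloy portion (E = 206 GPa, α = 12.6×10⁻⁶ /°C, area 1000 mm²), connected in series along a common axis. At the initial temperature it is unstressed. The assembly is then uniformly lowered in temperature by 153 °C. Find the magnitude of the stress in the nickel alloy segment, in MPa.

σ ≈ 96 MPa (tensile)

If the supports were absent, the total length change would be Σ αᵢΔT Lᵢ = 26.1×10⁻⁶×153×900 + 12.6×10⁻⁶×153×825 = 5.184 mm.
The rigid supports impose zero overall length change; the single axial force P common to all segments must satisfy P Σ Lᵢ/(AᵢEᵢ) = δ_free.
The series flexibility is Σ Lᵢ/(AᵢEᵢ) = 900/(400×45×10³) + 825/(1000×206×10³) = 5.4×10⁻⁵ mm/N.
So P = 5.184 / 5.4×10⁻⁵ = 96 kN, tensile.
σ_{nickel alloy} = P / A = 96000 / 1000 = 96 MPa.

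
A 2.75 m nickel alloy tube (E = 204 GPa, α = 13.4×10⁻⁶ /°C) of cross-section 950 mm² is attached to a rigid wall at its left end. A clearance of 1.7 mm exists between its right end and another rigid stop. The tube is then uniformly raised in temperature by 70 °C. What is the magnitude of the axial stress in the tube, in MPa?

If the wall were absent the tube would grow by αΔT L = 13.4×10⁻⁶ × 70 × 2750 = 2.579 mm.
After closing the 1.7 mm clearance, 2.579 − 1.7 = 0.8795 mm of expansion remains to be suppressed by the wall.
So σ = E(δ_free − g)/L = 204×10³ × 0.8795/2750 = 65.24 MPa.

σ ≈ 65.2 MPa (compressive)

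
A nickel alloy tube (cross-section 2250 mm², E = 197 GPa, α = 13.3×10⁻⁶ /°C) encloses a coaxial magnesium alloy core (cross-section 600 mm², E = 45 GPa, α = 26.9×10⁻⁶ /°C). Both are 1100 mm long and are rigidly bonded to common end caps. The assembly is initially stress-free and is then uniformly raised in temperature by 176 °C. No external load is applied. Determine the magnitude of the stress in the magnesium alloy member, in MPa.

σ ≈ 102 MPa (compressive)

The magnesium alloy has the larger α, so on heating it would change length more than the nickel alloy if both were free. The rigid plates force a common final length, so the magnesium alloy is put into compression and the nickel alloy into tension, with equal and opposite forces P (no external load).
Equating the net (thermal + elastic) strains gives |α₁ − α₂|·ΔT = P·[1/(A₁E₁) + 1/(A₂E₂)].
|α₁ − α₂|·ΔT = 13.6×10⁻⁶ × 176 = 0.002394.
1/(A₁E₁) + 1/(A₂E₂) = 1/(2250×197×10³) + 1/(600×45×10³) = 3.929×10⁻⁸ N⁻¹.
P = 0.002394 / 3.929×10⁻⁸ = 60920 N = 60.92 kN.
σ_{magnesium alloy} = P/A₂ = 60920/600 = 101.5 MPa, compressive.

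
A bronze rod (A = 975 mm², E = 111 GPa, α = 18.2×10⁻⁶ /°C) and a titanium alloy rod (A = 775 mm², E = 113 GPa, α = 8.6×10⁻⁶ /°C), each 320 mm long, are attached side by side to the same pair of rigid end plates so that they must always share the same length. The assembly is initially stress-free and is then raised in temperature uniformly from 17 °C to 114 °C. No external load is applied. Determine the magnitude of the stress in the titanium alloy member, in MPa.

Equilibrium of a rigid end plate with no external load gives equal and opposite internal forces ±P in the two members. Since α_{bronze} > α_{titanium alloy}, heating drives the bronze into compression and the titanium alloy into tension.
Setting the final lengths equal and cancelling L: (α₁ − α₂)ΔT = P/(A₁E₁) + P/(A₂E₂).
|α₁ − α₂|·ΔT = 9.6×10⁻⁶ × 97 = 0.0009312.
1/(A₁E₁) + 1/(A₂E₂) = 1/(975×111×10³) + 1/(775×113×10³) = 2.066×10⁻⁸ N⁻¹.
So P = 0.0009312 / 2.066×10⁻⁸ = 45.08 kN.
σ_{titanium alloy} = P/A₂ = 45080/775 = 58.16 MPa, tensile.

σ ≈ 58.2 MPa (tensile)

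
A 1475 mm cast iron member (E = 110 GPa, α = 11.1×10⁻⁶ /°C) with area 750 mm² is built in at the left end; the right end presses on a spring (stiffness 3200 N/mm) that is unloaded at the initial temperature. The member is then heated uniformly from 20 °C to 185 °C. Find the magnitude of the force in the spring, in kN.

P ≈ 8.18 kN

Free thermal expansion: δ_free = αΔT L = 11.1×10⁻⁶ × 165 × 1475 = 2.701 mm.
With a force P in the spring, the elastic change of the member is PL/(AE) and that of the spring is P/k; compatibility requires their sum to equal δ_free.
So P = δ_free / [L/(AE) + 1/k] = 2.701 / [ 1475/(750×110×10³) + 1/(3200) ].
P = 2.701 / 0.0003304 = 8177 N.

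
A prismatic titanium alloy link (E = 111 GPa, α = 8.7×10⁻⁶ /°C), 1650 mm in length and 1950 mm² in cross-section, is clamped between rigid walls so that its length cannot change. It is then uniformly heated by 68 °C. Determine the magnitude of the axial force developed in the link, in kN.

P ≈ 128 kN (compressive)

With zero net strain, σ = E·αΔT = 111 GPa × 8.7×10⁻⁶ × 68 = 65.67 MPa.
Axial force P = σA = 65.67 × 1950 = 128100 N = 128.1 kN, compressive.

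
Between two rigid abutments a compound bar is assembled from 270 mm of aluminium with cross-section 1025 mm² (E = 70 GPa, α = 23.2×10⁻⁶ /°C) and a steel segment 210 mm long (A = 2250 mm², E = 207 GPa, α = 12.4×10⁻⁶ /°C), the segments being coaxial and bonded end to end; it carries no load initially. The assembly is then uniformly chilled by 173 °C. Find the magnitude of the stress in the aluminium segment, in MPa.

σ ≈ 355 MPa (tensile)

Free thermal contraction of the whole bar: Σ αᵢΔT Lᵢ = 23.2×10⁻⁶×173×270 + 12.4×10⁻⁶×173×210 = 1.534 mm.
The walls prevent any net length change, so an axial force P (same in every segment) develops. Compatibility: P · Σ Lᵢ/(AᵢEᵢ) = δ_free.
Σ Lᵢ/(AᵢEᵢ) = 270/(1025×70×10³) + 210/(2250×207×10³) = 4.214×10⁻⁶ mm/N.
Hence P = δ_free / Σ(L/AE) = 1.534/4.214×10⁻⁶ = 364.1 kN (tensile).
σ_{aluminium} = P / A = 364100 / 1025 = 355.2 MPa.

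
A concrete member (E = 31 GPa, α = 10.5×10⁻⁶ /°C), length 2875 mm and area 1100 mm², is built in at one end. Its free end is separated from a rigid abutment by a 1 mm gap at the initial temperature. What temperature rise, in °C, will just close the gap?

ΔT ≈ 33.1 °C

Contact occurs when the free expansion equals the gap: αΔT L = 1 mm.
ΔT = 1 / (10.5×10⁻⁶ × 2875) = 33.13 °C.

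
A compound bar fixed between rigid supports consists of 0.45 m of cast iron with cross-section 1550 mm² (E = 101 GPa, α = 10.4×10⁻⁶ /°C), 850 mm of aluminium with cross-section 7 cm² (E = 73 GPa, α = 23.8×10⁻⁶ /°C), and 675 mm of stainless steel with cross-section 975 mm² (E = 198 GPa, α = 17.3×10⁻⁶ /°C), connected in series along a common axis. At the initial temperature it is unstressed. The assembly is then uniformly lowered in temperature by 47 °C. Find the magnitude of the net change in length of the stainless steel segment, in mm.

|ΔL| ≈ 0.287 mm

With the walls removed the bar would change length by δ_free = Σ αᵢΔT Lᵢ = 10.4×10⁻⁶×47×450 + 23.8×10⁻⁶×47×850 + 17.3×10⁻⁶×47×675 = 1.72 mm.
The rigid supports impose zero overall length change; the single axial force P common to all segments must satisfy P Σ Lᵢ/(AᵢEᵢ) = δ_free.
The series flexibility is Σ Lᵢ/(AᵢEᵢ) = 450/(1550×101×10³) + 850/(700×73×10³) + 675/(975×198×10³) = 2.301×10⁻⁵ mm/N.
P = 1.72 / 2.301×10⁻⁵ = 74750 N = 74.75 kN, tensile.
For the stainless steel segment, free thermal change = 17.3×10⁻⁶×47×675 = 0.5488 mm and elastic change from P = 74750×675/(975×198×10³) = 0.2614 mm; these oppose, so the net change is 0.287 mm (segment shortens).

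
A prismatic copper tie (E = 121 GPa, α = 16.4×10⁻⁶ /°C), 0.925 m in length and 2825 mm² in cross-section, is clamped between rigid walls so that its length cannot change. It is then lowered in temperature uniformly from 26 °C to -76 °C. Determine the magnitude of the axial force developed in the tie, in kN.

Full restraint means ε = 0, so the stress is σ = EαΔT = 121×10³ × 16.4×10⁻⁶ × 102 = 202.4 MPa.
Axial force P = σA = 202.4 × 2825 = 571800 N = 571.8 kN, tensile.

P ≈ 572 kN (tensile)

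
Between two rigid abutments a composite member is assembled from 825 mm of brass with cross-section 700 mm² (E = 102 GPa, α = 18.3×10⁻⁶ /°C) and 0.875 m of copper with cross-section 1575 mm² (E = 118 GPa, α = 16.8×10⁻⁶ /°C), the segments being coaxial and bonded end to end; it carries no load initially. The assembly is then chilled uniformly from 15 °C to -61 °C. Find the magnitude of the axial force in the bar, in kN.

P ≈ 139 kN (tensile)

Free thermal contraction of the whole bar: Σ αᵢΔT Lᵢ = 18.3×10⁻⁶×76×825 + 16.8×10⁻⁶×76×875 = 2.265 mm.
Since the ends are fixed, an axial force P builds up, equal in every segment, with P · Σ Lᵢ/(AᵢEᵢ) = δ_free.
The series flexibility is Σ Lᵢ/(AᵢEᵢ) = 825/(700×102×10³) + 875/(1575×118×10³) = 1.626×10⁻⁵ mm/N.
Hence P = δ_free / Σ(L/AE) = 2.265/1.626×10⁻⁵ = 139.3 kN (tensile).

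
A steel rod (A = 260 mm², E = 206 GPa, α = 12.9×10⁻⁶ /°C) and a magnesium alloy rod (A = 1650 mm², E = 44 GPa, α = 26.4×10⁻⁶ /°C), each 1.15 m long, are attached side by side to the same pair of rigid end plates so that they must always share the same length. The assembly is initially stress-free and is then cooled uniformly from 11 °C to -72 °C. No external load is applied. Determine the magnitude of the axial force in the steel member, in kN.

The magnesium alloy has the larger α, so on cooling it would change length more than the steel if both were free. The rigid plates force a common final length, so the magnesium alloy is put into tension and the steel into compression, with equal and opposite forces P (no external load).
Compatibility of the two members (thermal + elastic change equal): (α₁ − α₂)ΔT = P·[1/(A₁E₁) + 1/(A₂E₂)].
|α₁ − α₂|·ΔT = 13.5×10⁻⁶ × 83 = 0.00112.
1/(A₁E₁) + 1/(A₂E₂) = 1/(260×206×10³) + 1/(1650×44×10³) = 3.244×10⁻⁸ N⁻¹.
So P = 0.00112 / 3.244×10⁻⁸ = 34.54 kN.

P ≈ 34.5 kN (compressive in the steel)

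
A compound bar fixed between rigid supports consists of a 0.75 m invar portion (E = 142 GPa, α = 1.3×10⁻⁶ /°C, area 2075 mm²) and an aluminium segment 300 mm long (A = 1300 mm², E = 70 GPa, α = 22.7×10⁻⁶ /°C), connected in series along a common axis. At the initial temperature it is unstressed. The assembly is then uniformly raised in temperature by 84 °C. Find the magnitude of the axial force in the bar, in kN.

If the supports were absent, the total length change would be Σ αᵢΔT Lᵢ = 1.3×10⁻⁶×84×750 + 22.7×10⁻⁶×84×300 = 0.6539 mm.
Since the ends are fixed, an axial force P builds up, equal in every segment, with P · Σ Lᵢ/(AᵢEᵢ) = δ_free.
Σ Lᵢ/(AᵢEᵢ) = 750/(2075×142×10³) + 300/(1300×70×10³) = 5.842×10⁻⁶ mm/N.
Hence P = δ_free / Σ(L/AE) = 0.6539/5.842×10⁻⁶ = 111.9 kN (compressive).

P ≈ 112 kN (compressive)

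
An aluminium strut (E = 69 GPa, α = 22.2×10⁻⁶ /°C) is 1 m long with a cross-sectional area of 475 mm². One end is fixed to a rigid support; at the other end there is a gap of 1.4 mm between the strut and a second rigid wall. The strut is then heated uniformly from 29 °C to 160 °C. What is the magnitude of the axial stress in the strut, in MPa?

σ ≈ 104 MPa (compressive)

If the wall were absent the strut would grow by αΔT L = 22.2×10⁻⁶ × 131 × 1000 = 2.908 mm.
This exceeds the 1.4 mm gap, so the wall pushes back. The portion of expansion that must be recovered elastically is δ_free − gap = 2.908 − 1.4 = 1.508 mm.
That suppressed elongation corresponds to σ = E·Δ/L = 69×10³ × 1.508/1000 = 104.1 MPa.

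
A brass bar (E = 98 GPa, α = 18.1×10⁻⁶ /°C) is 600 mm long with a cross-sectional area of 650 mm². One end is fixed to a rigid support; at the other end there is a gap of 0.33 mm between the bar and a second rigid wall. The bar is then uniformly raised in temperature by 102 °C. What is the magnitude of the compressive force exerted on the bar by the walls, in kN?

P ≈ 82.6 kN

Unrestrained expansion: δ_free = αΔT L = 18.1×10⁻⁶ × 102 × 600 = 1.108 mm.
The gap closes (δ_free > 0.33 mm) and the wall then resists a further 1.108 − 0.33 = 0.7777 mm of expansion.
That suppressed elongation corresponds to σ = E·Δ/L = 98×10³ × 0.7777/600 = 127 MPa.
Force on the wall = σA = 127 × 650 mm² = 82.57 kN.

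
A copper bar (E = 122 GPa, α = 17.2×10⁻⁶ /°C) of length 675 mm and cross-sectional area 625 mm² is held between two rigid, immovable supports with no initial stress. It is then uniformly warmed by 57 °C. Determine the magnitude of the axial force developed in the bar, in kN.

Full restraint means ε = 0, so the stress is σ = EαΔT = 122×10³ × 17.2×10⁻⁶ × 57 = 119.6 MPa.
Axial force P = σA = 119.6 × 625 = 74760 N = 74.76 kN, compressive.

P ≈ 74.8 kN (compressive)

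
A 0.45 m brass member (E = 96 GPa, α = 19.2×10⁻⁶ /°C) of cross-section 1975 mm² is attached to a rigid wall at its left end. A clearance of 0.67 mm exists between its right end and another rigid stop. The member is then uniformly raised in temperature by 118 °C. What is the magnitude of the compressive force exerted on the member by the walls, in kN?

P ≈ 147 kN

Free thermal elongation = αΔT L = 19.2×10⁻⁶ × 118 × 450 = 1.02 mm.
The gap closes (δ_free > 0.67 mm) and the wall then resists a further 1.02 − 0.67 = 0.3495 mm of expansion.
That suppressed elongation corresponds to σ = E·Δ/L = 96×10³ × 0.3495/450 = 74.56 MPa.
P = σA = 74.56 × 1975 = 147.3 kN.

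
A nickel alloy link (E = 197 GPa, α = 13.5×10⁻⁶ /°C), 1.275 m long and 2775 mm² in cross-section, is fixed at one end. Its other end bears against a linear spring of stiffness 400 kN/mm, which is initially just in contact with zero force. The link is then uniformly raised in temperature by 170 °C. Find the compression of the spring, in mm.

The unrestrained thermal change is αΔT L = 13.5×10⁻⁶ × 170 × 1275 = 2.926 mm.
Let P be the compressive force at the spring. The link shortens elastically by PL/(AE) and the spring compresses by P/k; together these equal δ_free.
So P = δ_free / [L/(AE) + 1/k] = 2.926 / [ 1275/(2775×197×10³) + 1/(400×10³) ].
P = 2.926 / 4.832×10⁻⁶ = 605500 N.
Spring compression = P/k = 605500/(400×10³) = 1.514 mm.

δ ≈ 1.51 mm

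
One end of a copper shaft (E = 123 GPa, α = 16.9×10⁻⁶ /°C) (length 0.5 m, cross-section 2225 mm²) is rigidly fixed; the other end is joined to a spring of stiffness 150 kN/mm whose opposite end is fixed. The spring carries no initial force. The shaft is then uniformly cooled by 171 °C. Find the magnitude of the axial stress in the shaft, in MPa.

The unrestrained thermal change is αΔT L = 16.9×10⁻⁶ × 171 × 500 = 1.445 mm.
With a force P in the spring, the elastic change of the shaft is PL/(AE) and that of the spring is P/k; compatibility requires their sum to equal δ_free.
P [ L/(AE) + 1/k ] = δ_free → P [ 500/(2225×123×10³) + 1/(150×10³) ] = 1.445.
P = 1.445 / 8.494×10⁻⁶ = 170100 N.
σ = P/A = 170100/2225 = 76.46 MPa.

σ ≈ 76.5 MPa (tensile)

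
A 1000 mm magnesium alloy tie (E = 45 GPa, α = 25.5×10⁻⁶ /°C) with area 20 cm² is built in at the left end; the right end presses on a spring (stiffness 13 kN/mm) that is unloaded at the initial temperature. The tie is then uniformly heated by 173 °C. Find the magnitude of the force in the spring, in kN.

P ≈ 50.1 kN

The unrestrained thermal change is αΔT L = 25.5×10⁻⁶ × 173 × 1000 = 4.411 mm.
Let P be the compressive force at the spring. The tie shortens elastically by PL/(AE) and the spring compresses by P/k; together these equal δ_free.
So P = δ_free / [L/(AE) + 1/k] = 4.411 / [ 1000/(2000×45×10³) + 1/(13×10³) ].
P = 4.411 / 8.803×10⁻⁵ = 50110 N.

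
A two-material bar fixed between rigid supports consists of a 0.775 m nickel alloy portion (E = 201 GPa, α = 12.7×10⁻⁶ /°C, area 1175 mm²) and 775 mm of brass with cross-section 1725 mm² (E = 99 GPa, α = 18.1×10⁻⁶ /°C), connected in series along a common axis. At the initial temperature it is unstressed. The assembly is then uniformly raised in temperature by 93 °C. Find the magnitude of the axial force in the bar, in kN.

P ≈ 284 kN (compressive)

With the walls removed the bar would change length by δ_free = Σ αᵢΔT Lᵢ = 12.7×10⁻⁶×93×775 + 18.1×10⁻⁶×93×775 = 2.22 mm.
Since the ends are fixed, an axial force P builds up, equal in every segment, with P · Σ Lᵢ/(AᵢEᵢ) = δ_free.
Σ Lᵢ/(AᵢEᵢ) = 775/(1175×201×10³) + 775/(1725×99×10³) = 7.82×10⁻⁶ mm/N.
P = 2.22 / 7.82×10⁻⁶ = 283900 N = 283.9 kN, compressive.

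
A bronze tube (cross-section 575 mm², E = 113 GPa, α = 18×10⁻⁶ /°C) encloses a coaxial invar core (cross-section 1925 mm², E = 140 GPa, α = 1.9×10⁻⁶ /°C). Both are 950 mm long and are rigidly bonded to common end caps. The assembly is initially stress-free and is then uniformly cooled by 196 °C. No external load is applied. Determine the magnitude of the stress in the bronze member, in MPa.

σ ≈ 287 MPa (tensile)

Both members must finish at the same length. With the larger α, the bronze tends to over-contract; the plates restrain it, putting the bronze in tension and the invar in compression. With no external load the two internal forces are equal and opposite, magnitude P.
Compatibility of the two members (thermal + elastic change equal): (α₁ − α₂)ΔT = P·[1/(A₁E₁) + 1/(A₂E₂)].
|α₁ − α₂|·ΔT = 16.1×10⁻⁶ × 196 = 0.003156.
1/(A₁E₁) + 1/(A₂E₂) = 1/(575×113×10³) + 1/(1925×140×10³) = 1.91×10⁻⁸ N⁻¹.
P = 0.003156 / 1.91×10⁻⁸ = 165200 N = 165.2 kN.
σ_{bronze} = P/A₁ = 165200/575 = 287.3 MPa, tensile.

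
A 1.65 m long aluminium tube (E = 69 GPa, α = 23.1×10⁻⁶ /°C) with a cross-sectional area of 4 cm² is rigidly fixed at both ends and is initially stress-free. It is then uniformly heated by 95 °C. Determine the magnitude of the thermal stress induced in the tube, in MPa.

σ ≈ 151 MPa (compressive)

The supports are rigid, so the total axial strain is zero. The restrained thermal strain is ε = αΔT = 23.1×10⁻⁶ × 95 = 2194.5×10⁻⁶.
Hence σ = E·αΔT = 69×10³ × 2194.5×10⁻⁶ = 151.4 MPa, compressive.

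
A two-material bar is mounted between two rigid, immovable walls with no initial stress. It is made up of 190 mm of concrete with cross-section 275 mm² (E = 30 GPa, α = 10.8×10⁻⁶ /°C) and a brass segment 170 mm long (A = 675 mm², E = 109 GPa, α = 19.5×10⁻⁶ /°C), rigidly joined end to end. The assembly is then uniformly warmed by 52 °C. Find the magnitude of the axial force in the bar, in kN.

P ≈ 11 kN (compressive)

If the supports were absent, the total length change would be Σ αᵢΔT Lᵢ = 10.8×10⁻⁶×52×190 + 19.5×10⁻⁶×52×170 = 0.2791 mm.
The rigid supports impose zero overall length change; the single axial force P common to all segments must satisfy P Σ Lᵢ/(AᵢEᵢ) = δ_free.
The series flexibility is Σ Lᵢ/(AᵢEᵢ) = 190/(275×30×10³) + 170/(675×109×10³) = 2.534×10⁻⁵ mm/N.
So P = 0.2791 / 2.534×10⁻⁵ = 11.01 kN, compressive.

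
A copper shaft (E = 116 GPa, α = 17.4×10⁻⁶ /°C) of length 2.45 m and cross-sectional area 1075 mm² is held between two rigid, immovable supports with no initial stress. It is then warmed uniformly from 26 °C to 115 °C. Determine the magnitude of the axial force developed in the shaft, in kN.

P ≈ 193 kN (compressive)

Full restraint means ε = 0, so the stress is σ = EαΔT = 116×10³ × 17.4×10⁻⁶ × 89 = 179.6 MPa.
P = AEαΔT = 1075 × 116×10³ × 17.4×10⁻⁶ × 89 = 193.1 kN (compressive).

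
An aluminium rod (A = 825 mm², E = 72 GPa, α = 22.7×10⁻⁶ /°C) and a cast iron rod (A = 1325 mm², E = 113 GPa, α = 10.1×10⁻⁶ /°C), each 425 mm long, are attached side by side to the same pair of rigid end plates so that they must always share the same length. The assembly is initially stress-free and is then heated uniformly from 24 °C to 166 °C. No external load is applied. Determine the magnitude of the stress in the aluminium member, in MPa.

σ ≈ 92.2 MPa (compressive)

Equilibrium of a rigid end plate with no external load gives equal and opposite internal forces ±P in the two members. Since α_{aluminium} > α_{cast iron}, heating drives the aluminium into compression and the cast iron into tension.
Equating the net (thermal + elastic) strains gives |α₁ − α₂|·ΔT = P·[1/(A₁E₁) + 1/(A₂E₂)].
|α₁ − α₂|·ΔT = 12.6×10⁻⁶ × 142 = 0.001789.
1/(A₁E₁) + 1/(A₂E₂) = 1/(825×72×10³) + 1/(1325×113×10³) = 2.351×10⁻⁸ N⁻¹.
So P = 0.001789 / 2.351×10⁻⁸ = 76.09 kN.
σ_{aluminium} = P/A₁ = 76090/825 = 92.23 MPa, compressive.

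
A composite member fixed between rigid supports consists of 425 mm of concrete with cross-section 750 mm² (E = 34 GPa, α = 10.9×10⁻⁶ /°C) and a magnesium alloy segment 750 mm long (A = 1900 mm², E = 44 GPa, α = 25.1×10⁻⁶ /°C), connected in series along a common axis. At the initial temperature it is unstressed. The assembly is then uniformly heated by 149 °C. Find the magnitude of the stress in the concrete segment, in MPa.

σ ≈ 182 MPa (compressive)

Free thermal expansion of the whole bar: Σ αᵢΔT Lᵢ = 10.9×10⁻⁶×149×425 + 25.1×10⁻⁶×149×750 = 3.495 mm.
Since the ends are fixed, an axial force P builds up, equal in every segment, with P · Σ Lᵢ/(AᵢEᵢ) = δ_free.
The series flexibility is Σ Lᵢ/(AᵢEᵢ) = 425/(750×34×10³) + 750/(1900×44×10³) = 2.564×10⁻⁵ mm/N.
So P = 3.495 / 2.564×10⁻⁵ = 136.3 kN, compressive.
σ_{concrete} = P / A = 136300 / 750 = 181.8 MPa.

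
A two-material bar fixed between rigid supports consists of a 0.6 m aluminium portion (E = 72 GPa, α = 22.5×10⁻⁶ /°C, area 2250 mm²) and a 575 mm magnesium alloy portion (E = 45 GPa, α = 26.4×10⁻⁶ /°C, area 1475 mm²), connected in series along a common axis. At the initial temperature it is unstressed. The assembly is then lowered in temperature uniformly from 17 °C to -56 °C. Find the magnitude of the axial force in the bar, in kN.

If the supports were absent, the total length change would be Σ αᵢΔT Lᵢ = 22.5×10⁻⁶×73×600 + 26.4×10⁻⁶×73×575 = 2.094 mm.
The walls prevent any net length change, so an axial force P (same in every segment) develops. Compatibility: P · Σ Lᵢ/(AᵢEᵢ) = δ_free.
The series flexibility is Σ Lᵢ/(AᵢEᵢ) = 600/(2250×72×10³) + 575/(1475×45×10³) = 1.237×10⁻⁵ mm/N.
So P = 2.094 / 1.237×10⁻⁵ = 169.3 kN, tensile.

P ≈ 169 kN (tensile)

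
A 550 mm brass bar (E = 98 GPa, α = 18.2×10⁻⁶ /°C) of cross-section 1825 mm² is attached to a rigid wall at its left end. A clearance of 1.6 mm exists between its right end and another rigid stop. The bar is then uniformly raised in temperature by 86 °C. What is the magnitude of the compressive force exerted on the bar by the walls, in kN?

Free thermal elongation = αΔT L = 18.2×10⁻⁶ × 86 × 550 = 0.8609 mm.
This is smaller than the 1.6 mm clearance, so the bar expands freely without reaching the stop — the stress is zero.

P ≈ 0 kN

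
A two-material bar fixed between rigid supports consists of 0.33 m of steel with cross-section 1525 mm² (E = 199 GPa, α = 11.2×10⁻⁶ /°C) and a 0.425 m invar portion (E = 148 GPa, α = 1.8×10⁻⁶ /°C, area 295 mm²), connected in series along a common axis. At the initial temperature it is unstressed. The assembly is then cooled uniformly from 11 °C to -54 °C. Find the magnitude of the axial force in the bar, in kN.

P ≈ 26.8 kN (tensile)

Free thermal contraction of the whole bar: Σ αᵢΔT Lᵢ = 11.2×10⁻⁶×65×330 + 1.8×10⁻⁶×65×425 = 0.29 mm.
Since the ends are fixed, an axial force P builds up, equal in every segment, with P · Σ Lᵢ/(AᵢEᵢ) = δ_free.
The series flexibility is Σ Lᵢ/(AᵢEᵢ) = 330/(1525×199×10³) + 425/(295×148×10³) = 1.082×10⁻⁵ mm/N.
Hence P = δ_free / Σ(L/AE) = 0.29/1.082×10⁻⁵ = 26.79 kN (tensile).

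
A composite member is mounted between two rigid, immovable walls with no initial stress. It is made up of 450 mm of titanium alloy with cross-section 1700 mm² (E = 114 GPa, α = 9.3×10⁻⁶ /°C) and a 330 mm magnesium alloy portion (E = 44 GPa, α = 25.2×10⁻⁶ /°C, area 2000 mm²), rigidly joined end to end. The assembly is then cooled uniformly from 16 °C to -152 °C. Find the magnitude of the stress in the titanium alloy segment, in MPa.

With the walls removed the bar would change length by δ_free = Σ αᵢΔT Lᵢ = 9.3×10⁻⁶×168×450 + 25.2×10⁻⁶×168×330 = 2.1 mm.
The walls prevent any net length change, so an axial force P (same in every segment) develops. Compatibility: P · Σ Lᵢ/(AᵢEᵢ) = δ_free.
The series flexibility is Σ Lᵢ/(AᵢEᵢ) = 450/(1700×114×10³) + 330/(2000×44×10³) = 6.072×10⁻⁶ mm/N.
P = 2.1 / 6.072×10⁻⁶ = 345900 N = 345.9 kN, tensile.
σ_{titanium alloy} = P / A = 345900 / 1700 = 203.5 MPa.

σ ≈ 203 MPa (tensile)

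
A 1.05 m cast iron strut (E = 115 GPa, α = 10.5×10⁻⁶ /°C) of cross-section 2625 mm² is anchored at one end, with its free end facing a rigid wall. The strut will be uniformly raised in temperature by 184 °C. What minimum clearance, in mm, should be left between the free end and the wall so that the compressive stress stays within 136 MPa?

g ≈ 0.787 mm

Free expansion if unrestrained: δ_free = αΔT L = 10.5×10⁻⁶ × 184 × 1050 = 2.029 mm.
At the allowable stress the elastic shortening the wall may impose is σL/E = 136 × 1050 / (115×10³) = 1.242 mm.
So the gap has to take up the difference, g_min = δ_free − σL/E = 2.029 − 1.242 = 0.7869 mm.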